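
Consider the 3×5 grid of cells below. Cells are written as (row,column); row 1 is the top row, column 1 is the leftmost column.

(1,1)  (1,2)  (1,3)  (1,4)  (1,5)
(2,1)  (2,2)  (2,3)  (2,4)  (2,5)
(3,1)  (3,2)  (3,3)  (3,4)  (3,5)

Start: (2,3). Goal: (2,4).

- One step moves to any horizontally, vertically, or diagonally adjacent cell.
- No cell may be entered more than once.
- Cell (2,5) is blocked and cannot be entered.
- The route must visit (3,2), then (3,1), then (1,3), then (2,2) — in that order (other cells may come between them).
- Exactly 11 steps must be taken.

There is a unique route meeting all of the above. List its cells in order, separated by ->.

The waypoints must appear in the order (3,2), (3,1), (1,3), (2,2), with no cell reused.
Route from (2,3): down-left 1 to (3,2), left 1 to (3,1), up 2 to (1,1), right 2 to (1,3), down-left 1 to (2,2), down-right 1 to (3,3), right 2 to (3,5), up-left 1 to (2,4) — 11 moves in all.
Check: order respected ((3,2) at step 1, (3,1) at step 2, (1,3) at step 6, (2,2) at step 7); 11 moves as required.

(2,3) -> (3,2) -> (3,1) -> (2,1) -> (1,1) -> (1,2) -> (1,3) -> (2,2) -> (3,3) -> (3,4) -> (3,5) -> (2,4)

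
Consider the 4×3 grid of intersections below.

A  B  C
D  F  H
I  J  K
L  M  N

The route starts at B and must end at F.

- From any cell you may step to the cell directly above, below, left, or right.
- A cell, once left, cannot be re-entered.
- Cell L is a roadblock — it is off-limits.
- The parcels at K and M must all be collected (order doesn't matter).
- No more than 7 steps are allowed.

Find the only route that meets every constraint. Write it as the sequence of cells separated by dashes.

Any route must reach K and M and still end at F within 7 moves, so the order of the required stops is forced.
Route from B: right to C, 3× down (reaching N), left to M, 2× up (reaching F) — 7 moves in all.
Check: all required cells visited; 7 ≤ 7 moves.

B - C - H - K - N - M - J - F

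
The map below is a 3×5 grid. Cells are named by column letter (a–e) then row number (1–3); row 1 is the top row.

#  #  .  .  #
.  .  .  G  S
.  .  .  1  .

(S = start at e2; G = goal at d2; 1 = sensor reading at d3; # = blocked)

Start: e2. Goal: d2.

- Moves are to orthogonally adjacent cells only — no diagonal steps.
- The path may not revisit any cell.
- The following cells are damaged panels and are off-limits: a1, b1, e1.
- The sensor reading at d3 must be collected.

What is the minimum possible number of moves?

Any route passes through d3 somewhere between e2 and d2. Summing Manhattan distances along the two legs (e2 → d3 → d2) gives a lower bound of 2 + 1 = 3 moves.
A route of 3 moves achieves this: e2 → e3 → d3 → d2.
Since 3 matches the lower bound, it is optimal.

3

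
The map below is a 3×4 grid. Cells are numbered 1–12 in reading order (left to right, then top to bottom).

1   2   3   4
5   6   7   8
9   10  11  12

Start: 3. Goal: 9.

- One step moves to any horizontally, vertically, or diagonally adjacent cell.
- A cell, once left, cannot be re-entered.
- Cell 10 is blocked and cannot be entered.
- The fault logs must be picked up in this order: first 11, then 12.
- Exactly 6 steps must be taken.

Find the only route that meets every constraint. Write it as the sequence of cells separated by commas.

The waypoints must appear in the order 11, 12, with no cell reused.
Route from 3: down-right to 8, down-left to 11, right to 12, up-left to 7, left to 6, down-left to 9 — 6 moves in all.
Check: order respected (11 at step 2, 12 at step 3); 6 moves as required.

3, 8, 11, 12, 7, 6, 9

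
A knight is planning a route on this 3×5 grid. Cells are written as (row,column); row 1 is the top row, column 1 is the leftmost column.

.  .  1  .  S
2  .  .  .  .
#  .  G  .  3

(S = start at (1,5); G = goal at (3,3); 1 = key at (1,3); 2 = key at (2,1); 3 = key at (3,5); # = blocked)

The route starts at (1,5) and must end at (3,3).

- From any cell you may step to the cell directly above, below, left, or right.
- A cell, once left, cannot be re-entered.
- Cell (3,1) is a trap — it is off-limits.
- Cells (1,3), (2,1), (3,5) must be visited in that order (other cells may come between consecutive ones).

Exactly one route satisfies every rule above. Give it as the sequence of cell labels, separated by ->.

The waypoints must appear in the order (1,3), (2,1), (3,5), with no cell reused.
Route from (1,5): 4× left (reaching (1,1)), down to (2,1), 4× right (reaching (2,5)), down to (3,5), 2× left (reaching (3,3)) — 12 moves in all.
Check: order respected (1 at step 2, 2 at step 5, 3 at step 10).

(1,5) -> (1,4) -> (1,3) -> (1,2) -> (1,1) -> (2,1) -> (2,2) -> (2,3) -> (2,4) -> (2,5) -> (3,5) -> (3,4) -> (3,3)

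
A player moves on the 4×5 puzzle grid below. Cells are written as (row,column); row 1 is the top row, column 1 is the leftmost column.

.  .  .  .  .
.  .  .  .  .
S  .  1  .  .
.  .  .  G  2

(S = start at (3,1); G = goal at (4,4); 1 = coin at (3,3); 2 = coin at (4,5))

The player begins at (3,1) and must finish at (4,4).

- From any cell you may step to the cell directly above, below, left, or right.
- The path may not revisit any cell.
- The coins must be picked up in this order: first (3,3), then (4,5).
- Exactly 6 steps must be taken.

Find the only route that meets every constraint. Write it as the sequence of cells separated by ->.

The waypoints must appear in the order (3,3), (4,5), with no cell reused.
Route from (3,1): 4× right (reaching (3,5)), down to (4,5), left to (4,4) — 6 moves in all.
Check: order respected (1 at step 2, 2 at step 5); 6 moves as required.

(3,1) -> (3,2) -> (3,3) -> (3,4) -> (3,5) -> (4,5) -> (4,4)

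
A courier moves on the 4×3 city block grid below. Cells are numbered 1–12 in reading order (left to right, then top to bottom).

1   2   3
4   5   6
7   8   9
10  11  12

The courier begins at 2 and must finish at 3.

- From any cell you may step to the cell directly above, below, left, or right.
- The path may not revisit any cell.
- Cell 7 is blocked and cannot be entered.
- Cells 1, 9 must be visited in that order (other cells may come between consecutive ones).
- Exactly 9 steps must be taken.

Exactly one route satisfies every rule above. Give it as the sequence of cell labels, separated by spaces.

The waypoints must appear in the order 1, 9, with no cell reused.
Route from 2: left 1 to 1, down 1 to 4, right 1 to 5, down 2 to 11, right 1 to 12, up 3 to 3 — 9 moves in all.
Check: order respected (1 at step 1, 9 at step 7); 9 moves as required.

2 1 4 5 8 11 12 9 6 3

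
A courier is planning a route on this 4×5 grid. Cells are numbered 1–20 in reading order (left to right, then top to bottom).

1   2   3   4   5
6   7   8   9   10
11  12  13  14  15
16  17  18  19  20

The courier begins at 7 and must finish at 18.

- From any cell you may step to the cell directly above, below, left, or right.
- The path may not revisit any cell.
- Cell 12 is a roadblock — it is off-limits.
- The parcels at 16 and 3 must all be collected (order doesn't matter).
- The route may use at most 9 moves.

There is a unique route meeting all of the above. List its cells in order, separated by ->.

7 -> 8 -> 3 -> 2 -> 1 -> 6 -> 11 -> 16 -> 17 -> 18

The budget equals the shortest possible length, so every move has to be on a shortest route through the required cells.
Route from 7: right to 8, up to 3, 2× left (reaching 1), 3× down (reaching 16), 2× right (reaching 18) — 9 moves in all.
Check: all required cells visited; 9 ≤ 9 moves.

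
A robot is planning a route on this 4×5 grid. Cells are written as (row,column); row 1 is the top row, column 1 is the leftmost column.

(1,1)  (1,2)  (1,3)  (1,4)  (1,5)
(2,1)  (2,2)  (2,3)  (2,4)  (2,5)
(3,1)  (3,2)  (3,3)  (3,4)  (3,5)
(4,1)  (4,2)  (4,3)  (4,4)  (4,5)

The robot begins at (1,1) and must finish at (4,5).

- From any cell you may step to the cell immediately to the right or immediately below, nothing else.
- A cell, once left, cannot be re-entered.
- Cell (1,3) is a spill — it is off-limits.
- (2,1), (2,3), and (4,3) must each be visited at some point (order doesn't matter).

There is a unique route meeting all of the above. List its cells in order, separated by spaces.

(1,1) (2,1) (2,2) (2,3) (3,3) (4,3) (4,4) (4,5)

Moves only go right or down, so the column and row indices never decrease.
Route from (1,1): down to (2,1), 2× right (reaching (2,3)), 2× down (reaching (4,3)), 2× right (reaching (4,5)) — 7 moves in all.
Check: all required cells visited.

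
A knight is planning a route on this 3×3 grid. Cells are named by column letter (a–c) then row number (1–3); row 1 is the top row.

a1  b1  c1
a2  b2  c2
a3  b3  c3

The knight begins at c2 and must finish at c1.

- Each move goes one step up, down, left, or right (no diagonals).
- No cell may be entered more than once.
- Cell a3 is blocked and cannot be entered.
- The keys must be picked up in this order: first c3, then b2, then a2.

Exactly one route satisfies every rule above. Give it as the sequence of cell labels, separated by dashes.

The waypoints must appear in the order c3, b2, a2, with no cell reused.
Route from c2: down to c3, left to b3, up to b2, left to a2, up to a1, 2× right (reaching c1) — 7 moves in all.
Check: order respected (c3 at step 1, b2 at step 3, a2 at step 4).

c2 - c3 - b3 - b2 - a2 - a1 - b1 - c1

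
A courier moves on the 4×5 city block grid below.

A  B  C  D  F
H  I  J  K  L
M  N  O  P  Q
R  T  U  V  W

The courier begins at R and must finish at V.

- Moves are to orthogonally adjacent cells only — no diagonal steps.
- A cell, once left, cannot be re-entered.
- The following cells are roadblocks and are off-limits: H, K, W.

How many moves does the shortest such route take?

The Manhattan distance from R to V is |4−4| + |1−4| = 3, so at least 3 moves are needed.
A route of 3 moves achieves this: R → T → U → V.
Since 3 matches the lower bound, it is optimal.

3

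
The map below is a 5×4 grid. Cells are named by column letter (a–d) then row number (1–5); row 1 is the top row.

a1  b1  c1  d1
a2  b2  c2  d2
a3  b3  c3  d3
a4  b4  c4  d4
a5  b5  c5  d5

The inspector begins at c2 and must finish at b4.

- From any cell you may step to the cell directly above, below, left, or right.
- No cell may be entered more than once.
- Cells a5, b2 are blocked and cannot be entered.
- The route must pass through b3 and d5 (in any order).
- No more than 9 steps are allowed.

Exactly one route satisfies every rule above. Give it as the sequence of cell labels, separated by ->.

c2 -> d2 -> d3 -> d4 -> d5 -> c5 -> c4 -> c3 -> b3 -> b4

Any route must reach b3 and d5 and still end at b4 within 9 moves, so the order of the required stops is forced.
Route from c2: right 1 to d2, down 3 to d5, left 1 to c5, up 2 to c3, left 1 to b3, down 1 to b4 — 9 moves in all.
Check: all required cells visited; 9 ≤ 9 moves.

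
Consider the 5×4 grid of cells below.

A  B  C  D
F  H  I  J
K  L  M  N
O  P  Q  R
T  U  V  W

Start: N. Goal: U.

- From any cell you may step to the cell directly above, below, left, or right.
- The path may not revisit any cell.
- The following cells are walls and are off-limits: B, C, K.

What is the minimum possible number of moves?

The Manhattan distance from N to U is |3−5| + |4−2| = 4, so at least 4 moves are needed.
A route of 4 moves achieves this: N → R → W → V → U.
Since 4 matches the lower bound, it is optimal.

4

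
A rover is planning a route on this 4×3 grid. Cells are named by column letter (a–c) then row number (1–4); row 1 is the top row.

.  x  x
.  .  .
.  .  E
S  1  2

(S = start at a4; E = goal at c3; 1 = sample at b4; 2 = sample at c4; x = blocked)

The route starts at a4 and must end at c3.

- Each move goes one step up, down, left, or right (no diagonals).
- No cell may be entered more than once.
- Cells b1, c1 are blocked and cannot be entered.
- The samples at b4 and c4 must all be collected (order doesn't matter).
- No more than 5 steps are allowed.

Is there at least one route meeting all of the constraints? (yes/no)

One route that works: a4 → b4 → c4 → c3.

yes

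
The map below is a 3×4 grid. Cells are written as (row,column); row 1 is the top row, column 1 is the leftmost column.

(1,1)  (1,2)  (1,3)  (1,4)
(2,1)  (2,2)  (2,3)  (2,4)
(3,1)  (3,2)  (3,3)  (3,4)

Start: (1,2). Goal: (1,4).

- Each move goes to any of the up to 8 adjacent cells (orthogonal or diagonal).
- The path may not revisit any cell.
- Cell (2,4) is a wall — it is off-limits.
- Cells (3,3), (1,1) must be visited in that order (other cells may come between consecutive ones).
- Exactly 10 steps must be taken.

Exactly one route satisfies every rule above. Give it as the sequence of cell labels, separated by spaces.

(1,2) (2,3) (3,4) (3,3) (3,2) (3,1) (2,1) (1,1) (2,2) (1,3) (1,4)

The waypoints must appear in the order (3,3), (1,1), with no cell reused.
Route from (1,2): down-right 2 to (3,4), left 3 to (3,1), up 2 to (1,1), down-right 1 to (2,2), up-right 1 to (1,3), right 1 to (1,4) — 10 moves in all.
Check: order respected ((3,3) at step 3, (1,1) at step 7); 10 moves as required.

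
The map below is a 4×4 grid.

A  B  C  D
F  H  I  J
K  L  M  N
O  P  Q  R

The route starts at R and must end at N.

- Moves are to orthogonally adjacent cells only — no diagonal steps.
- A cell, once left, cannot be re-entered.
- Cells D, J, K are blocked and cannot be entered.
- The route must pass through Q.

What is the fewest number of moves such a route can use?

3

Any route passes through Q somewhere between R and N. Summing Manhattan distances along the two legs (R → Q → N) gives a lower bound of 1 + 2 = 3 moves.
A route of 3 moves achieves this: R → Q → M → N.
Since 3 matches the lower bound, it is optimal.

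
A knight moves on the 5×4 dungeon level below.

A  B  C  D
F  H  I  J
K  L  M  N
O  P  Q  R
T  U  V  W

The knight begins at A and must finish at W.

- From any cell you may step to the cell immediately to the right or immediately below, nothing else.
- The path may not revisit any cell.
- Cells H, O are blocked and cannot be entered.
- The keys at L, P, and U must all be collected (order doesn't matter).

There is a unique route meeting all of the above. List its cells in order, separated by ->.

Moves only go right or down, so the column and row indices never decrease.
Route from A: down 2 to K, right 1 to L, down 2 to U, right 2 to W — 7 moves in all.
Check: all required cells visited.

A -> F -> K -> L -> P -> U -> V -> W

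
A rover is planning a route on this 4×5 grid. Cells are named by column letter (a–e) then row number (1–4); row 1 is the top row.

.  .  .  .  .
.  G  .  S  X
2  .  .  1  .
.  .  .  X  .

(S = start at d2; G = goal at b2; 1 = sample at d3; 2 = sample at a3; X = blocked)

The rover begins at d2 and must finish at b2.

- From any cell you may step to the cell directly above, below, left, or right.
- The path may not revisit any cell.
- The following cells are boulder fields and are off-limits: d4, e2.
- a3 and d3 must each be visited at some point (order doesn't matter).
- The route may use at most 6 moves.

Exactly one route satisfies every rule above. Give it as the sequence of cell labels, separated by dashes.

The budget equals the shortest possible length, so every move has to be on a shortest route through the required cells.
Route from d2: down to d3, 3× left (reaching a3), up to a2, right to b2 — 6 moves in all.
Check: all required cells visited; 6 ≤ 6 moves.

d2 - d3 - c3 - b3 - a3 - a2 - b2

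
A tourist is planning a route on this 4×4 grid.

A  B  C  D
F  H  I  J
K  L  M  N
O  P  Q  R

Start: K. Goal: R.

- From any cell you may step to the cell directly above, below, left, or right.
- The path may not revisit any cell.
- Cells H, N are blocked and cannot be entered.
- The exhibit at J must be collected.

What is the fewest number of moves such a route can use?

10

Any route passes through J somewhere between K and R. Summing Manhattan distances along the two legs (K → J → R) gives a lower bound of 4 + 2 = 6 moves.
That bound ignores the blocked cells. Measuring each leg by the fewest moves that actually steer around them (K→J: 4; J→R: 4) raises the lower bound to 8.
The shortest route satisfying every rule uses 10 moves: K → F → A → B → C → D → J → I → M → Q → R.
The no-revisit rule (legs can't share cells) pushes the minimum above the 8-move bound; an exhaustive check rules out every length from 8 to 9, leaving 10 as the minimum.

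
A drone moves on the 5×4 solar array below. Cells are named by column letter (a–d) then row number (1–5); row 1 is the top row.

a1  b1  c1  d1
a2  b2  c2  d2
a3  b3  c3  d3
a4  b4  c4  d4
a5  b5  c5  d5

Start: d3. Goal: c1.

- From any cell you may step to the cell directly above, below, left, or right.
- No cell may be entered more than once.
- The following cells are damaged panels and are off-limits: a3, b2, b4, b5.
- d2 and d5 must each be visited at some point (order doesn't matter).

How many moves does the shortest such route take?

Any route passes through d2 and d5 in some order between d3 and c1. Summing Manhattan distances along each leg and taking the cheapest ordering (d3 → d5 → d2 → c1) gives a lower bound of 2 + 3 + 2 = 7 moves.
The shortest route satisfying every rule uses 9 moves: d3 → d4 → d5 → c5 → c4 → c3 → c2 → d2 → d1 → c1.
The bound of 7 isn't tight here; checking systematically, no route of length 7 through 8 satisfies every constraint, so 9 is the minimum.

9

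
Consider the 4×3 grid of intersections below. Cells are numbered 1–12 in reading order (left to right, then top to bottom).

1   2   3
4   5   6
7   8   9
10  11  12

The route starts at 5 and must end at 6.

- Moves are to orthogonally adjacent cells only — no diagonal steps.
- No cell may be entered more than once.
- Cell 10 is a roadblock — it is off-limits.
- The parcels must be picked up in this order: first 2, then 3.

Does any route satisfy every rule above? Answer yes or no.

yes

One route that works: 5 → 2 → 3 → 6.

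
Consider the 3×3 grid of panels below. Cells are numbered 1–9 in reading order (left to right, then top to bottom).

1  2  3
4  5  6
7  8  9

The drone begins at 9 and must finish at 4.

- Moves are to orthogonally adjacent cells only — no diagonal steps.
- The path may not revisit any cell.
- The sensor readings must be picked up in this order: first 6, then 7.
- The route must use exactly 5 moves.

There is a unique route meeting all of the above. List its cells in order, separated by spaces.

9 6 5 8 7 4

The waypoints must appear in the order 6, 7, with no cell reused.
Route from 9: up 1 to 6, left 1 to 5, down 1 to 8, left 1 to 7, up 1 to 4 — 5 moves in all.
Check: order respected (6 at step 1, 7 at step 4); 5 moves as required.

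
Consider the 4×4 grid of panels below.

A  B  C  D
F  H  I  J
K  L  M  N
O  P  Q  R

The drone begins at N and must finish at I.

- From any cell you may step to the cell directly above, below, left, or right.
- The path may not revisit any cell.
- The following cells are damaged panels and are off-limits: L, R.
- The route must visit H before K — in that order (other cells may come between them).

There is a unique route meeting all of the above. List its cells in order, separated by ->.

The waypoints must appear in the order H, K, with no cell reused.
Route from N: 2× up (reaching D), 2× left (reaching B), down to H, left to F, 2× down (reaching O), 2× right (reaching Q), 2× up (reaching I) — 12 moves in all.
Check: order respected (H at step 5, K at step 7).

N -> J -> D -> C -> B -> H -> F -> K -> O -> P -> Q -> M -> I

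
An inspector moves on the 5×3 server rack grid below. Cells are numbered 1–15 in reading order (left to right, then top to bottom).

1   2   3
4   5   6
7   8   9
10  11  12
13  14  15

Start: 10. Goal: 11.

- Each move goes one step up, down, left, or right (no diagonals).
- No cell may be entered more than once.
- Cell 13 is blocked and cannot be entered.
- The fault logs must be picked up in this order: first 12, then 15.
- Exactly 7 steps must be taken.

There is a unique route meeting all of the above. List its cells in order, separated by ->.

The waypoints must appear in the order 12, 15, with no cell reused.
Route from 10: up 1 to 7, right 2 to 9, down 2 to 15, left 1 to 14, up 1 to 11 — 7 moves in all.
Check: order respected (12 at step 4, 15 at step 5); 7 moves as required.

10 -> 7 -> 8 -> 9 -> 12 -> 15 -> 14 -> 11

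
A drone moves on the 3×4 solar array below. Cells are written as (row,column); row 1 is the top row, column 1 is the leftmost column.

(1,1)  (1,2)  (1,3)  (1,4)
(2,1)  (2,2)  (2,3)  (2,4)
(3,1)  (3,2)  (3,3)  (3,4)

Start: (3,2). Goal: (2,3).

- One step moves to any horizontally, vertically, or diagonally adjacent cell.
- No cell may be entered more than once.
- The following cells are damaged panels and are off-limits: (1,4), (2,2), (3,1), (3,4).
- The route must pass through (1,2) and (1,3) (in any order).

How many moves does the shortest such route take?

4

Any route passes through (1,2) and (1,3) in some order between (3,2) and (2,3). Summing Chebyshev distances along each leg and taking the cheapest ordering ((3,2) → (1,2) → (1,3) → (2,3)) gives a lower bound of 2 + 1 + 1 = 4 moves.
A route of 4 moves achieves this: (3,2) → (2,1) → (1,2) → (1,3) → (2,3).
Since 4 matches the lower bound, it is optimal.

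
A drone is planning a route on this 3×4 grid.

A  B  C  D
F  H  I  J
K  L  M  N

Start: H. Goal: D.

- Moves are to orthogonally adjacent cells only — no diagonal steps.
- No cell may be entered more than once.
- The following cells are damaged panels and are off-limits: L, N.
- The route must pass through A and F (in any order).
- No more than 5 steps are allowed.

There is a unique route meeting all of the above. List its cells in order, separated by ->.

The budget equals the shortest possible length, so every move has to be on a shortest route through the required cells.
Route from H: left to F, up to A, 3× right (reaching D) — 5 moves in all.
Check: all required cells visited; 5 ≤ 5 moves.

H -> F -> A -> B -> C -> D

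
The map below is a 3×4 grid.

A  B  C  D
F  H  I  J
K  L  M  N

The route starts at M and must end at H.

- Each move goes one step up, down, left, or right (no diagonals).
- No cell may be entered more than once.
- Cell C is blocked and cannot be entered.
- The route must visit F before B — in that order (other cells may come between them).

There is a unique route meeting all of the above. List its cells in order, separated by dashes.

M - L - K - F - A - B - H

The waypoints must appear in the order F, B, with no cell reused.
Route from M: 2× left (reaching K), 2× up (reaching A), right to B, down to H — 6 moves in all.
Check: order respected (F at step 3, B at step 5).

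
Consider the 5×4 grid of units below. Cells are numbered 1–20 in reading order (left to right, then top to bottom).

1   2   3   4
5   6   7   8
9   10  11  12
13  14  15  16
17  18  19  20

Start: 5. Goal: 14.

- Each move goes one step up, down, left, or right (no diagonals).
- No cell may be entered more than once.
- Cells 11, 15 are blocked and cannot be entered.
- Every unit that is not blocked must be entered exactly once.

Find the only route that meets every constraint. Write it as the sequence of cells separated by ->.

Need to visit all 18 open cells exactly once, starting at 5 and ending at 14.
Cell 20 has only two open neighbours (16 and 19), so the path must pass straight through it: one of those is the cell it's entered from and the other is where it exits.
Route from 5: up 1 to 1, right 1 to 2, down 1 to 6, right 1 to 7, up 1 to 3, right 1 to 4, down 4 to 20, left 3 to 17, up 2 to 9, right 1 to 10, down 1 to 14 — 17 moves in all.
Check: all 18 open cells covered.

5 -> 1 -> 2 -> 6 -> 7 -> 3 -> 4 -> 8 -> 12 -> 16 -> 20 -> 19 -> 18 -> 17 -> 13 -> 9 -> 10 -> 14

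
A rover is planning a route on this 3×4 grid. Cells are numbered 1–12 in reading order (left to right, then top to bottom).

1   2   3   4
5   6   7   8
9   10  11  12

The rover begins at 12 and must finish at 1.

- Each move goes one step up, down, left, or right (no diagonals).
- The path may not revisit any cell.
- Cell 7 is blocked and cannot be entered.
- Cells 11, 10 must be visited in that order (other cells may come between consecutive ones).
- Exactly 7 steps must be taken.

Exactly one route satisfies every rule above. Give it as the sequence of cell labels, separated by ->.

12 -> 11 -> 10 -> 9 -> 5 -> 6 -> 2 -> 1

The waypoints must appear in the order 11, 10, with no cell reused.
Route from 12: left 3 to 9, up 1 to 5, right 1 to 6, up 1 to 2, left 1 to 1 — 7 moves in all.
Check: order respected (11 at step 1, 10 at step 2); 7 moves as required.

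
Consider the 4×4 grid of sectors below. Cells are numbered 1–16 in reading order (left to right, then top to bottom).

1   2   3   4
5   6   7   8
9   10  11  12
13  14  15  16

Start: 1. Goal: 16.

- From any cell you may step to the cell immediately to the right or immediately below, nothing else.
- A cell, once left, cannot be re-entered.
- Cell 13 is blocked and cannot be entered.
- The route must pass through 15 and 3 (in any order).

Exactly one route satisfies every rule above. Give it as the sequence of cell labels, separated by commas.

1, 2, 3, 7, 11, 15, 16

Moves only go right or down, so the column and row indices never decrease.
Route from 1: 2× right (reaching 3), 3× down (reaching 15), right to 16 — 6 moves in all.
Check: all required cells visited.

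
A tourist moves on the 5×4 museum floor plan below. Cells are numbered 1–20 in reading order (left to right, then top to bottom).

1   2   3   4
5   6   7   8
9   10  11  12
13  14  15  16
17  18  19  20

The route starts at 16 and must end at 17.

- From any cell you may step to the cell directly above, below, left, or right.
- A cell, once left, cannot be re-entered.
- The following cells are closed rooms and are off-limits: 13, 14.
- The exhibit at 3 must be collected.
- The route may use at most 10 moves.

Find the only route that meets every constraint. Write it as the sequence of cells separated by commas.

Any route must reach 3 and still end at 17 within 10 moves, so the order of the required stops is forced.
Route from 16: 3× up (reaching 4), left to 3, 4× down (reaching 19), 2× left (reaching 17) — 10 moves in all.
Check: all required cells visited; 10 ≤ 10 moves.

16, 12, 8, 4, 3, 7, 11, 15, 19, 18, 17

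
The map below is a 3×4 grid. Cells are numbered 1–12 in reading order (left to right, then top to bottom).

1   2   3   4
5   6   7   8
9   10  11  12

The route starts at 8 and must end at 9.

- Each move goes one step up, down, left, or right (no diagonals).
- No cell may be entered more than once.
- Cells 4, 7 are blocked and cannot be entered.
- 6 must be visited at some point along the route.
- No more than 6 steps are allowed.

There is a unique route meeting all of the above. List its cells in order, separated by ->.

The 6-move cap with required stops at 6 leaves no slack for detours.
Route from 8: down to 12, 2× left (reaching 10), up to 6, left to 5, down to 9 — 6 moves in all.
Check: all required cells visited; 6 ≤ 6 moves.

8 -> 12 -> 11 -> 10 -> 6 -> 5 -> 9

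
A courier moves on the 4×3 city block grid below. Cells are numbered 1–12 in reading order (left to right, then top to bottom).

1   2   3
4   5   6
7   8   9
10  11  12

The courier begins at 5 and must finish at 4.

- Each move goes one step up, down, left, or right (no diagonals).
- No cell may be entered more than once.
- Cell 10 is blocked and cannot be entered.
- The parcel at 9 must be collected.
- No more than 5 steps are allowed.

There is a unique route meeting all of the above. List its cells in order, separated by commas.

Any route must reach 9 and still end at 4 within 5 moves, so the order of the required stops is forced.
Route from 5: right 1 to 6, down 1 to 9, left 2 to 7, up 1 to 4 — 5 moves in all.
Check: all required cells visited; 5 ≤ 5 moves.

5, 6, 9, 8, 7, 4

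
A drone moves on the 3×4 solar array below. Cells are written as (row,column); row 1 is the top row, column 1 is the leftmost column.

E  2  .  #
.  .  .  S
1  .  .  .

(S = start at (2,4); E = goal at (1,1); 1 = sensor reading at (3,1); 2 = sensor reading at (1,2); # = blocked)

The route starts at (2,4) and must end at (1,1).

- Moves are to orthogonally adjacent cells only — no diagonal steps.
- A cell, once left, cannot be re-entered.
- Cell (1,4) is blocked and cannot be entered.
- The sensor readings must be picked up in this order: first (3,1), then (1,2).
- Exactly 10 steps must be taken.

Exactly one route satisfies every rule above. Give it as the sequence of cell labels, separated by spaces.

The waypoints must appear in the order (3,1), (1,2), with no cell reused.
Route from (2,4): down to (3,4), 3× left (reaching (3,1)), up to (2,1), 2× right (reaching (2,3)), up to (1,3), 2× left (reaching (1,1)) — 10 moves in all.
Check: order respected (1 at step 4, 2 at step 9); 10 moves as required.

(2,4) (3,4) (3,3) (3,2) (3,1) (2,1) (2,2) (2,3) (1,3) (1,2) (1,1)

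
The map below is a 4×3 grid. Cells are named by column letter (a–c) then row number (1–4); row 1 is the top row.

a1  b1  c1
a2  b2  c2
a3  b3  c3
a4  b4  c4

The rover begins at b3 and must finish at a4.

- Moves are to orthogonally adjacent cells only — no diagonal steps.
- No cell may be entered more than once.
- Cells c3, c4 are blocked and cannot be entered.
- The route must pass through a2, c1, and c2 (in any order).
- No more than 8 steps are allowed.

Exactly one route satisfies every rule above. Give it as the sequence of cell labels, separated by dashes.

Any route must reach a2, c1, and c2 and still end at a4 within 8 moves, so the order of the required stops is forced.
Route from b3: up 1 to b2, right 1 to c2, up 1 to c1, left 2 to a1, down 3 to a4 — 8 moves in all.
Check: all required cells visited; 8 ≤ 8 moves.

b3 - b2 - c2 - c1 - b1 - a1 - a2 - a3 - a4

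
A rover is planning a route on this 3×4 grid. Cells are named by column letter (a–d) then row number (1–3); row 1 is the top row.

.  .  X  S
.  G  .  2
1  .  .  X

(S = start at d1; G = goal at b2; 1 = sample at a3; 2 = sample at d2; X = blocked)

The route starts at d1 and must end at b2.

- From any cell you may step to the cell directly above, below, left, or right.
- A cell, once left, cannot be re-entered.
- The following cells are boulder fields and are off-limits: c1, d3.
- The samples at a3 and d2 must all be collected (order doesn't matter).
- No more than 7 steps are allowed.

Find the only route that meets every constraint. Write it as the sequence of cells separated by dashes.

d1 - d2 - c2 - c3 - b3 - a3 - a2 - b2

The 7-move cap with required stops at a3, d2 leaves no slack for detours.
Route from d1: down 1 to d2, left 1 to c2, down 1 to c3, left 2 to a3, up 1 to a2, right 1 to b2 — 7 moves in all.
Check: all required cells visited; 7 ≤ 7 moves.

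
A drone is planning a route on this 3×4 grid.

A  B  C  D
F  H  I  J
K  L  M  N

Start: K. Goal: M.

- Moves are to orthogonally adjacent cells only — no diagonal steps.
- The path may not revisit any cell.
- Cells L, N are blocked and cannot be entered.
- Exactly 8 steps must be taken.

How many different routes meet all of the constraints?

Need simple routes of exactly 8 moves from K to M (Manhattan distance 2, so 3 moves are spent on a detour and 3 undoing it).
Enumerating: K F A B C D J I M | K F H B C D J I M.
That gives 2 routes.

2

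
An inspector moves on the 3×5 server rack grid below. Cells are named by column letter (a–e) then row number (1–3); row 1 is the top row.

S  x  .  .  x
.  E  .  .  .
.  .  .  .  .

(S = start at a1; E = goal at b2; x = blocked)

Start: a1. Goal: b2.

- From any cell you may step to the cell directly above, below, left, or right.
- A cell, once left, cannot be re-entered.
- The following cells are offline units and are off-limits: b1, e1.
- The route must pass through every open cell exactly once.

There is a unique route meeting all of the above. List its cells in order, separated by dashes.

a1 - a2 - a3 - b3 - c3 - d3 - e3 - e2 - d2 - d1 - c1 - c2 - b2

Need to visit all 13 open cells exactly once, starting at a1 and ending at b2.
Cell d1 has only two open neighbours (d2 and c1), so the path must pass straight through it: one of those is the cell it's entered from and the other is where it exits.
Route from a1: down 2 to a3, right 4 to e3, up 1 to e2, left 1 to d2, up 1 to d1, left 1 to c1, down 1 to c2, left 1 to b2 — 12 moves in all.
Check: all 13 open cells covered.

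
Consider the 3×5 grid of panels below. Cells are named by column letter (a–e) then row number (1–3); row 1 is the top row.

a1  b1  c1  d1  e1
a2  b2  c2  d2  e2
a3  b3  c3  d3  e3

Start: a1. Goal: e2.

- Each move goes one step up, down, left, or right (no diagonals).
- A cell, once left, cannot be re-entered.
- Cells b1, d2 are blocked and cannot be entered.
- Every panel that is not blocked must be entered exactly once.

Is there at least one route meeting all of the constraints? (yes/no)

no

Colour the cells like a checkerboard: each orthogonal step flips colour, so a Hamiltonian route alternates colours. Here there are 7 cells of one colour and 6 of the other, with start on the opposite colour to the goal — the counts and endpoints can't be arranged into an alternating sequence of length 13, so no Hamiltonian route exists.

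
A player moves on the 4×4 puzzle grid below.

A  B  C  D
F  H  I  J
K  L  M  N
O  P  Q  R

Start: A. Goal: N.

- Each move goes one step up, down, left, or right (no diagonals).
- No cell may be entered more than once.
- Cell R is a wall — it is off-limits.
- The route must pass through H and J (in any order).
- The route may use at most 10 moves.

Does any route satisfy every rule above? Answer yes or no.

yes

One route that works: A → F → H → I → J → N.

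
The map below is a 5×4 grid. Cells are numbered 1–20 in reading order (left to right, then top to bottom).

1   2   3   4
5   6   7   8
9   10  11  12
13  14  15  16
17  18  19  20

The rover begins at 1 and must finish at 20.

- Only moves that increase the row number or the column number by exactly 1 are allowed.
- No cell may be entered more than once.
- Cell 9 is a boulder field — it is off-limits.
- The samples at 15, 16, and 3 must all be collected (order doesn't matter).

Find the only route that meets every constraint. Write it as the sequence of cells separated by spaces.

1 2 3 7 11 15 16 20

Moves only go right or down, so the column and row indices never decrease.
Route from 1: right 2 to 3, down 3 to 15, right 1 to 16, down 1 to 20 — 7 moves in all.
Check: all required cells visited.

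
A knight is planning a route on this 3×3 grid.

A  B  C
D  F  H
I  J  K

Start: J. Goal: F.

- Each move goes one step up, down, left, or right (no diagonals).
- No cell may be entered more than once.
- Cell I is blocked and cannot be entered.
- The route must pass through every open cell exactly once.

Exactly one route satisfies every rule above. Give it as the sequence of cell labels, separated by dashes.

J - K - H - C - B - A - D - F

Need to visit all 8 open cells exactly once, starting at J and ending at F.
Cell C has only two open neighbours (H and B), so the path must pass straight through it: one of those is the cell it's entered from and the other is where it exits.
Route from J: right 1 to K, up 2 to C, left 2 to A, down 1 to D, right 1 to F — 7 moves in all.
Check: all 8 open cells covered.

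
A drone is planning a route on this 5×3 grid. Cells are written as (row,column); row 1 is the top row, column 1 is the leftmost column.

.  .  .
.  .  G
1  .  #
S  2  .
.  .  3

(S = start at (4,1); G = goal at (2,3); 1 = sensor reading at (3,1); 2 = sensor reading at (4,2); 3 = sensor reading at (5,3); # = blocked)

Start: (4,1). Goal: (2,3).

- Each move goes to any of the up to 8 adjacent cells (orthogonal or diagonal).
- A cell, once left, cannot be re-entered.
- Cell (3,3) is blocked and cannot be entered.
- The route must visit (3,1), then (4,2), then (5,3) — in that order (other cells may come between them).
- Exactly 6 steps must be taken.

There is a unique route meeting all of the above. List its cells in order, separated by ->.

(4,1) -> (3,1) -> (4,2) -> (5,3) -> (4,3) -> (3,2) -> (2,3)

The waypoints must appear in the order (3,1), (4,2), (5,3), with no cell reused.
Route from (4,1): up to (3,1), 2× down-right (reaching (5,3)), up to (4,3), up-left to (3,2), up-right to (2,3) — 6 moves in all.
Check: order respected (1 at step 1, 2 at step 2, 3 at step 3); 6 moves as required.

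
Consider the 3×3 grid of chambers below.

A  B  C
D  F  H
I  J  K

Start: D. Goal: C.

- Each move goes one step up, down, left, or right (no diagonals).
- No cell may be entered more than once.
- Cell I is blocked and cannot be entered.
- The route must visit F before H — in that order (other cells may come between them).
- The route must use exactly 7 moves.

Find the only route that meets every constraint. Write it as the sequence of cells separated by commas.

The waypoints must appear in the order F, H, with no cell reused.
Route from D: up to A, right to B, 2× down (reaching J), right to K, 2× up (reaching C) — 7 moves in all.
Check: order respected (F at step 3, H at step 6); 7 moves as required.

D, A, B, F, J, K, H, C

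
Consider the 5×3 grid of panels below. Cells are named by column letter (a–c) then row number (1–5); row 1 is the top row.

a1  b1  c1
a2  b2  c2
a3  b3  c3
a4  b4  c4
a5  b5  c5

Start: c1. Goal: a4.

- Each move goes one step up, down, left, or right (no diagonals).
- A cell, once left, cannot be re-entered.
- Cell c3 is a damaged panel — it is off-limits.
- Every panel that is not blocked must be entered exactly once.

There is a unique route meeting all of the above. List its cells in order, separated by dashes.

c1 - c2 - b2 - b1 - a1 - a2 - a3 - b3 - b4 - c4 - c5 - b5 - a5 - a4

Need to visit all 14 open cells exactly once, starting at c1 and ending at a4.
Cell c2 has only two open neighbours (c1 and b2), so the path must pass straight through it: one of those is the cell it's entered from and the other is where it exits.
Route from c1: down to c2, left to b2, up to b1, left to a1, 2× down (reaching a3), right to b3, down to b4, right to c4, down to c5, 2× left (reaching a5), up to a4 — 13 moves in all.
Check: all 14 open cells covered.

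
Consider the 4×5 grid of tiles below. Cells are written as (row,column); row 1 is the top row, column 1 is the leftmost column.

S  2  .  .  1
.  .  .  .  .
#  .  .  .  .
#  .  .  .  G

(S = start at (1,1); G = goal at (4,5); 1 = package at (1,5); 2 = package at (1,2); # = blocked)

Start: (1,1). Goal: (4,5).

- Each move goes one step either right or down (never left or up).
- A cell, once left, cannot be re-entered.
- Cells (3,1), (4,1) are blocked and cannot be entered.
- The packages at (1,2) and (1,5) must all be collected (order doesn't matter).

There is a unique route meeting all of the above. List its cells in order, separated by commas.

(1,1), (1,2), (1,3), (1,4), (1,5), (2,5), (3,5), (4,5)

Moves only go right or down, so the column and row indices never decrease.
Route from (1,1): right 4 to (1,5), down 3 to (4,5) — 7 moves in all.
Check: all required cells visited.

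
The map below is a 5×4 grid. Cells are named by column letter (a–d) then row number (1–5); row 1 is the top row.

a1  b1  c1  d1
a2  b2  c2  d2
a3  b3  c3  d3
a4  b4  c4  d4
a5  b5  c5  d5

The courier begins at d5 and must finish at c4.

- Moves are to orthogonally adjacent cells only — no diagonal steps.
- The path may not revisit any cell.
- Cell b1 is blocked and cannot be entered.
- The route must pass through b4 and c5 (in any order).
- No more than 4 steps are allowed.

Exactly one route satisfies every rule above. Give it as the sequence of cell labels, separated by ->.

d5 -> c5 -> b5 -> b4 -> c4

The budget equals the shortest possible length, so every move has to be on a shortest route through the required cells.
Route from d5: left 2 to b5, up 1 to b4, right 1 to c4 — 4 moves in all.
Check: all required cells visited; 4 ≤ 4 moves.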